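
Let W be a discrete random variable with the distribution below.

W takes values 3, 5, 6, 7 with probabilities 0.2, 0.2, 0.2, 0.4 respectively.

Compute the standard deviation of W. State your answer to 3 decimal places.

E[W] = (3)(0.2) + (5)(0.2) + (6)(0.2) + (7)(0.4) = 5.6
E[W²] = (3)²(0.2) + (5)²(0.2) + (6)²(0.2) + (7)²(0.4) = 33.6
Var(W) = E[W²] − (E[W])² = 33.6 − (5.6)² = 2.24
SD(W) = √2.24 ≈ 1.497

1.497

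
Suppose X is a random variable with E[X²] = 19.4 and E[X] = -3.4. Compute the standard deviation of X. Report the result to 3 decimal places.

2.800

Var(X) = 19.4 − (-3.4)² = 7.84
sd(X) = √7.84 ≈ 2.800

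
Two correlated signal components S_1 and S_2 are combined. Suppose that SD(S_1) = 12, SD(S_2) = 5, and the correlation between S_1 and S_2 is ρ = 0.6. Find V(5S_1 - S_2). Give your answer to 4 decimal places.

V(S_1) = (12)² = 144;  V(S_2) = (5)² = 25
cov(S_1,S_2) = ρ·SD(S_1)·SD(S_2) = 0.6·12·5 = 36
V(5S_1 - S_2) = (5)²·V(S_1) + (-1)²·V(S_2) + 2·(5)·(-1)·cov(S_1,S_2)
= 25·144 + 1·25 + -10·36 = 3265

3265.0000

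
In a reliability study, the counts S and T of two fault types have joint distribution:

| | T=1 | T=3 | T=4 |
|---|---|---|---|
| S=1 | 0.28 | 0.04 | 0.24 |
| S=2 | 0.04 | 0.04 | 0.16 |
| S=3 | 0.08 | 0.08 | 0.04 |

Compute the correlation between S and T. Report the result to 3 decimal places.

0.064

E[S] = 1.64,  E[T] = 2.64
E[ST] = 4.4
Cov(S,T) = E[ST] − E[S]E[T] = 4.4 − (1.64)(2.64) = 0.0704
Var(S) = 0.6304,  Var(T) = 1.9104
ρ = 0.0704 / √(0.6304·1.9104) ≈ 0.064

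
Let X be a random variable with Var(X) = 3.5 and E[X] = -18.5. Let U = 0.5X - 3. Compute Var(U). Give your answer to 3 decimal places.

0.875

Var(0.5X - 3) = (0.5)²·Var(X) = 0.25·3.5 = 0.875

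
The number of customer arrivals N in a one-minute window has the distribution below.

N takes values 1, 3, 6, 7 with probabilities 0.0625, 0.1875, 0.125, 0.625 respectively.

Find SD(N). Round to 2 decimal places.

E[N] = (1)(0.0625) + (3)(0.1875) + (6)(0.125) + (7)(0.625) = 5.75
E[N²] = (1)²(0.0625) + (3)²(0.1875) + (6)²(0.125) + (7)²(0.625) = 36.875
V(N) = E[N²] − (E[N])² = 36.875 − (5.75)² = 3.8125
SD(N) = √3.8125 ≈ 1.95

1.95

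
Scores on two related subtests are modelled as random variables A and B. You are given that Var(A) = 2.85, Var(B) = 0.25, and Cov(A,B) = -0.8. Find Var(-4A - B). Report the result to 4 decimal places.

Var(-4A - B) = (-4)²·Var(A) + (-1)²·Var(B) + 2·(-4)·(-1)·Cov(A,B)
= 16·2.85 + 1·0.25 + 8·-0.8 = 39.45

39.4500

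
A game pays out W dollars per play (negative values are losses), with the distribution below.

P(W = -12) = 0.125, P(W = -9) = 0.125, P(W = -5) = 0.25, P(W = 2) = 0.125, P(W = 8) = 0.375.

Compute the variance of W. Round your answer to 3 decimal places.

E[W] = (-12)(0.125) + (-9)(0.125) + (-5)(0.25) + (2)(0.125) + (8)(0.375) = -0.625
E[W²] = (-12)²(0.125) + (-9)²(0.125) + (-5)²(0.25) + (2)²(0.125) + (8)²(0.375) = 58.875
var(W) = E[W²] − (E[W])² = 58.875 − (-0.625)² = 58.484375

58.484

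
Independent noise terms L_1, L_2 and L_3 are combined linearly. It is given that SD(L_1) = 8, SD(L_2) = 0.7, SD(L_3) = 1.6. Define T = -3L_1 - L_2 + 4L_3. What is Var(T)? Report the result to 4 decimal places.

617.4500

Var(L_1) = 64, Var(L_2) = 0.49, Var(L_3) = 2.56
By independence, Var(T) = (-3)²Var(L_1) + (-1)²Var(L_2) + (4)²Var(L_3)
= (-3)²·64 + (-1)²·0.49 + (4)²·2.56 = 617.45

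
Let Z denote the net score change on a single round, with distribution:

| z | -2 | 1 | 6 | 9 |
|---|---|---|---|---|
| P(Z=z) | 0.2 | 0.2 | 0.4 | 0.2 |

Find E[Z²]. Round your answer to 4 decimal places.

E[Z²] = (-2)²(0.2) + (1)²(0.2) + (6)²(0.4) + (9)²(0.2) = 31.6

31.6000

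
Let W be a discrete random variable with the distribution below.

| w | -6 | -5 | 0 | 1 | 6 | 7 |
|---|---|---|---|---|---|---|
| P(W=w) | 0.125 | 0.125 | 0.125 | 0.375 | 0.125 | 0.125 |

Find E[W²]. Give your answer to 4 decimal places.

18.6250

E[W²] = (-6)²(0.125) + (-5)²(0.125) + (0)²(0.125) + (1)²(0.375) + (6)²(0.125) + (7)²(0.125) = 18.625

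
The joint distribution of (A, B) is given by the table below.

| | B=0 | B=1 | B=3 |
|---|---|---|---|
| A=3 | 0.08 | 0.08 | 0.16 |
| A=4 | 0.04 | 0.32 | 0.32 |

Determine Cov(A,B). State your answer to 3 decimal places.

0.029

E[A] = 3.68,  E[B] = 1.84
E[AB] = 6.8
Cov(A,B) = E[AB] − E[A]E[B] = 6.8 − (3.68)(1.84) = 0.0288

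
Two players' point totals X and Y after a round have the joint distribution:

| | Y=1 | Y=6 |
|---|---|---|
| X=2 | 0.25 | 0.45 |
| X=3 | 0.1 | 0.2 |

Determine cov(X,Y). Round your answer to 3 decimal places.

0.025

E[X] = 2.3,  E[Y] = 4.25
E[XY] = 9.8
cov(X,Y) = E[XY] − E[X]E[Y] = 9.8 − (2.3)(4.25) = 0.025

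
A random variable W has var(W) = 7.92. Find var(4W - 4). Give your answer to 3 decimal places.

126.720

var(4W - 4) = (4)²·var(W) = 16·7.92 = 126.72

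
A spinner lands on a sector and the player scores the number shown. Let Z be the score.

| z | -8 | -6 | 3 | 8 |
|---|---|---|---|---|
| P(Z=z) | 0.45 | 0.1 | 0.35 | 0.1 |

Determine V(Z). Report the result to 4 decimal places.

36.4275

E[Z] = (-8)(0.45) + (-6)(0.1) + (3)(0.35) + (8)(0.1) = -2.35
E[Z²] = (-8)²(0.45) + (-6)²(0.1) + (3)²(0.35) + (8)²(0.1) = 41.95
V(Z) = E[Z²] − (E[Z])² = 41.95 − (-2.35)² = 36.4275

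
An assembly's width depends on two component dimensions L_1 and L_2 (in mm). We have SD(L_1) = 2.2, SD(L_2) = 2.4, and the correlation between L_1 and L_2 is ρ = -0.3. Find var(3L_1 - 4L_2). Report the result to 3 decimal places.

173.736

var(L_1) = (2.2)² = 4.84;  var(L_2) = (2.4)² = 5.76
Cov(L_1,L_2) = ρ·SD(L_1)·SD(L_2) = -0.3·2.2·2.4 = -1.584
var(3L_1 - 4L_2) = (3)²·var(L_1) + (-4)²·var(L_2) + 2·(3)·(-4)·Cov(L_1,L_2)
= 9·4.84 + 16·5.76 + -24·-1.584 = 173.736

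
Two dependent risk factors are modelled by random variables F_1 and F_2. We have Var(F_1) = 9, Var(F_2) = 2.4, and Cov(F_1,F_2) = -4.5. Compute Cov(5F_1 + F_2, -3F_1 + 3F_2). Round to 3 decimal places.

Cov(5F_1 + F_2, -3F_1 + 3F_2) = (5)(-3)Var(F_1) + (1)(3)Var(F_2) + [(5)(3) + (1)(-3)]Cov(F_1,F_2)
= -15·9 + 3·2.4 + 12·-4.5 = -181.8

-181.800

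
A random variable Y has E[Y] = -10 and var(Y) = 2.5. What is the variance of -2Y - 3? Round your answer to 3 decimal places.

10.000

var(-2Y - 3) = (-2)²·var(Y) = 4·2.5 = 10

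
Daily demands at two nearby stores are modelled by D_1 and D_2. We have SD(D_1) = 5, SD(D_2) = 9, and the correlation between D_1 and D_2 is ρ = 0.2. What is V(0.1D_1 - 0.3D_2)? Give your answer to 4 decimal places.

V(D_1) = (5)² = 25;  V(D_2) = (9)² = 81
Cov(D_1,D_2) = ρ·SD(D_1)·SD(D_2) = 0.2·5·9 = 9
V(0.1D_1 - 0.3D_2) = (0.1)²·V(D_1) + (-0.3)²·V(D_2) + 2·(0.1)·(-0.3)·Cov(D_1,D_2)
= 0.01·25 + 0.09·81 + -0.06·9 = 7

7.0000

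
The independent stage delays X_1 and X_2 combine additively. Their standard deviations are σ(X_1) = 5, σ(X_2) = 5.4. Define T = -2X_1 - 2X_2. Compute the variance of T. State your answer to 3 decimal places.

216.640

var(X_1) = 25, var(X_2) = 29.16
By independence, var(T) = (-2)²var(X_1) + (-2)²var(X_2)
= (-2)²·25 + (-2)²·29.16 = 216.64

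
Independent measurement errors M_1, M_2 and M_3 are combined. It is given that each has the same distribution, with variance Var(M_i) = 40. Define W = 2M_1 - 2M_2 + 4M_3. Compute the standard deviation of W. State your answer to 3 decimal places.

By independence, Var(W) = (2)²Var(M_1) + (-2)²Var(M_2) + (4)²Var(M_3)
= (2)²·40 + (-2)²·40 + (4)²·40 = 960
sd(W) = √960 ≈ 30.984

30.984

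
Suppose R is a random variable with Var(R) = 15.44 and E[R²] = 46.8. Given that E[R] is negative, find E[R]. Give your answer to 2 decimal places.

(E[R])² = E[R²] − Var(R) = 46.8 − 15.44 = 31.36
E[R] = −√31.36 = -5.6

-5.60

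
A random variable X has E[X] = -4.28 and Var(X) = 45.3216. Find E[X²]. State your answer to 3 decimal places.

E[X²] = Var(X) + (E[X])² = 45.3216 + (-4.28)² = 63.64

63.640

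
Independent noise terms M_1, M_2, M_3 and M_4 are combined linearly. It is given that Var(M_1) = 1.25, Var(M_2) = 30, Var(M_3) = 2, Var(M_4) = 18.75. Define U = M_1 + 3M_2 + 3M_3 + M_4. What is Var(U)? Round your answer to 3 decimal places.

308.000

By independence, Var(U) = (1)²Var(M_1) + (3)²Var(M_2) + (3)²Var(M_3) + (1)²Var(M_4)
= (1)²·1.25 + (3)²·30 + (3)²·2 + (1)²·18.75 = 308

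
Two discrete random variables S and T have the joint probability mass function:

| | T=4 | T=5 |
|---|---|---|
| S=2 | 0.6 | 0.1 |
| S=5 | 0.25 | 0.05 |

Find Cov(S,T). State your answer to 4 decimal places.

E[S] = 2.9,  E[T] = 4.15
E[ST] = 12.05
Cov(S,T) = E[ST] − E[S]E[T] = 12.05 − (2.9)(4.15) = 0.015

0.0150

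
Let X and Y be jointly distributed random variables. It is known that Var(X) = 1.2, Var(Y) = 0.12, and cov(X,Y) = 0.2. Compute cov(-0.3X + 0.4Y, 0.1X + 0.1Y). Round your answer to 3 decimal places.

-0.029

cov(-0.3X + 0.4Y, 0.1X + 0.1Y) = (-0.3)(0.1)Var(X) + (0.4)(0.1)Var(Y) + [(-0.3)(0.1) + (0.4)(0.1)]cov(X,Y)
= -0.03·1.2 + 0.04·0.12 + 0.01·0.2 = -0.0292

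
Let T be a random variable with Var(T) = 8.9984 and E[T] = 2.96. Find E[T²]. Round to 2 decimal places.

17.76

E[T²] = Var(T) + (E[T])² = 8.9984 + (2.96)² = 17.76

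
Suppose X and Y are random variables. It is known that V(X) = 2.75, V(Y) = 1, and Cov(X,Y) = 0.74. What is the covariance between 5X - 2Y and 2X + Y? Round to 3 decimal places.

Cov(5X - 2Y, 2X + Y) = (5)(2)V(X) + (-2)(1)V(Y) + [(5)(1) + (-2)(2)]Cov(X,Y)
= 10·2.75 + -2·1 + 1·0.74 = 26.24

26.240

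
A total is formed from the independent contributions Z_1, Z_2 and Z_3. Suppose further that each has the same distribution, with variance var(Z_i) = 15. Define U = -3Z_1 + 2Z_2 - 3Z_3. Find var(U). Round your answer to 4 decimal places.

330.0000

By independence, var(U) = (-3)²var(Z_1) + (2)²var(Z_2) + (-3)²var(Z_3)
= (-3)²·15 + (2)²·15 + (-3)²·15 = 330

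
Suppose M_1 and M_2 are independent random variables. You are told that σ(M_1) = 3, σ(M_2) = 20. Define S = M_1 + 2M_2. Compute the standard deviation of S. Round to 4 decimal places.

40.1123

var(M_1) = 9, var(M_2) = 400
By independence, var(S) = (1)²var(M_1) + (2)²var(M_2)
= (1)²·9 + (2)²·400 = 1609
σ(S) = √1609 ≈ 40.1123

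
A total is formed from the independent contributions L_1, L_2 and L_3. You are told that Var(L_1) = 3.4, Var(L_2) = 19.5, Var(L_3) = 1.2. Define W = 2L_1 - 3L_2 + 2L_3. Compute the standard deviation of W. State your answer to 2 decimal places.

13.92

By independence, Var(W) = (2)²Var(L_1) + (-3)²Var(L_2) + (2)²Var(L_3)
= (2)²·3.4 + (-3)²·19.5 + (2)²·1.2 = 193.9
σ(W) = √193.9 ≈ 13.92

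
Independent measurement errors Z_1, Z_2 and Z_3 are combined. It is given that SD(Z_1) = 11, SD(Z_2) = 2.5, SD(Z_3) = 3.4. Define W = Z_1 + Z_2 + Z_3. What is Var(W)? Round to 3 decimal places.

138.810

Var(Z_1) = 121, Var(Z_2) = 6.25, Var(Z_3) = 11.56
By independence, Var(W) = (1)²Var(Z_1) + (1)²Var(Z_2) + (1)²Var(Z_3)
= (1)²·121 + (1)²·6.25 + (1)²·11.56 = 138.81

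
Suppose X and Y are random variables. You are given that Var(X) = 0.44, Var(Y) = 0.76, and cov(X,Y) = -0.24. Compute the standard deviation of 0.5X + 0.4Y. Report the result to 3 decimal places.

Var(0.5X + 0.4Y) = (0.5)²·Var(X) + (0.4)²·Var(Y) + 2·(0.5)·(0.4)·cov(X,Y)
= 0.25·0.44 + 0.16·0.76 + 0.4·-0.24 = 0.1356
SD(0.5X + 0.4Y) = √0.1356 ≈ 0.368

0.368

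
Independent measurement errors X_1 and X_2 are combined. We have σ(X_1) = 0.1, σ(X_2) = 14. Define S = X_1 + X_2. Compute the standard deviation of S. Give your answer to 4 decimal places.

14.0004

Var(X_1) = 0.01, Var(X_2) = 196
By independence, Var(S) = (1)²Var(X_1) + (1)²Var(X_2)
= (1)²·0.01 + (1)²·196 = 196.01
σ(S) = √196.01 ≈ 14.0004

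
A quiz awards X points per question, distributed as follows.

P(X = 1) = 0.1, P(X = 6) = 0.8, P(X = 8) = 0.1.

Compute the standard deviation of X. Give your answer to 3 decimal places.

E[X] = (1)(0.1) + (6)(0.8) + (8)(0.1) = 5.7
E[X²] = (1)²(0.1) + (6)²(0.8) + (8)²(0.1) = 35.3
Var(X) = E[X²] − (E[X])² = 35.3 − (5.7)² = 2.81
SD(X) = √2.81 ≈ 1.676

1.676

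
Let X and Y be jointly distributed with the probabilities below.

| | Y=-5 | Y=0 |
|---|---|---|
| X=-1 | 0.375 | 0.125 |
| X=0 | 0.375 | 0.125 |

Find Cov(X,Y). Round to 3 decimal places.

E[X] = -0.5,  E[Y] = -3.75
E[XY] = 1.875
Cov(X,Y) = E[XY] − E[X]E[Y] = 1.875 − (-0.5)(-3.75) = 0

0.000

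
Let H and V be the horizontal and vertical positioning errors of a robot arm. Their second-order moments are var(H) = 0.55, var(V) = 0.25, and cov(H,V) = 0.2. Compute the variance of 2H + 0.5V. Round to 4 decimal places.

2.6625

var(2H + 0.5V) = (2)²·var(H) + (0.5)²·var(V) + 2·(2)·(0.5)·cov(H,V)
= 4·0.55 + 0.25·0.25 + 2·0.2 = 2.6625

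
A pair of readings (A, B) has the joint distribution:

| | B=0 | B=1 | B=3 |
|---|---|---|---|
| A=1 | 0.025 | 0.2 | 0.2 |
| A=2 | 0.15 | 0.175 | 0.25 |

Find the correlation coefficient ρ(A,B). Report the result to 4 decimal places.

E[A] = 1.575,  E[B] = 1.725
E[AB] = 2.65
Cov(A,B) = E[AB] − E[A]E[B] = 2.65 − (1.575)(1.725) = -0.066875
var(A) = 0.244375,  var(B) = 1.449375
ρ = -0.066875 / √(0.244375·1.449375) ≈ -0.1124

-0.1124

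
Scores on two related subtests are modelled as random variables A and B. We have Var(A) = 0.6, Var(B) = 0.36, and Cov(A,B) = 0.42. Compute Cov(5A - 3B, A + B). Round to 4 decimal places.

2.7600

Cov(5A - 3B, A + B) = (5)(1)Var(A) + (-3)(1)Var(B) + [(5)(1) + (-3)(1)]Cov(A,B)
= 5·0.6 + -3·0.36 + 2·0.42 = 2.76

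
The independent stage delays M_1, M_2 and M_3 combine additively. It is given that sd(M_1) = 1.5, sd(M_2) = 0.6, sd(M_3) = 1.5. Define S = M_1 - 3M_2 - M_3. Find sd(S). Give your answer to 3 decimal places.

2.782

V(M_1) = 2.25, V(M_2) = 0.36, V(M_3) = 2.25
By independence, V(S) = (1)²V(M_1) + (-3)²V(M_2) + (-1)²V(M_3)
= (1)²·2.25 + (-3)²·0.36 + (-1)²·2.25 = 7.74
sd(S) = √7.74 ≈ 2.782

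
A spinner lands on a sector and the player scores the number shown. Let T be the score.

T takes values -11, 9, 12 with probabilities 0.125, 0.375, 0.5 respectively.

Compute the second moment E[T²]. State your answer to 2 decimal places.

E[T²] = (-11)²(0.125) + (9)²(0.375) + (12)²(0.5) = 117.5

117.50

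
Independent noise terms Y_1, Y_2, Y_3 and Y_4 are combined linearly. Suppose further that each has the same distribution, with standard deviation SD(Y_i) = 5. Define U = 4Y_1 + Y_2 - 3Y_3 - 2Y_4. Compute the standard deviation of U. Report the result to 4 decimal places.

Var(Y_i) = (5)² = 25
By independence, Var(U) = (4)²Var(Y_1) + (1)²Var(Y_2) + (-3)²Var(Y_3) + (-2)²Var(Y_4)
= (4)²·25 + (1)²·25 + (-3)²·25 + (-2)²·25 = 750
SD(U) = √750 ≈ 27.3861

27.3861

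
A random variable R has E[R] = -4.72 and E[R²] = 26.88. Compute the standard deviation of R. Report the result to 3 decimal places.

Var(R) = 26.88 − (-4.72)² = 4.6016
sd(R) = √4.6016 ≈ 2.145

2.145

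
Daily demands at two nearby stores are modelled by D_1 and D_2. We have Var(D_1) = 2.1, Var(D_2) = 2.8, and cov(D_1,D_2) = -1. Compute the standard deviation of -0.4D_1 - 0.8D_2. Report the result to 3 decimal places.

1.220

Var(-0.4D_1 - 0.8D_2) = (-0.4)²·Var(D_1) + (-0.8)²·Var(D_2) + 2·(-0.4)·(-0.8)·cov(D_1,D_2)
= 0.16·2.1 + 0.64·2.8 + 0.64·-1 = 1.488
σ(-0.4D_1 - 0.8D_2) = √1.488 ≈ 1.220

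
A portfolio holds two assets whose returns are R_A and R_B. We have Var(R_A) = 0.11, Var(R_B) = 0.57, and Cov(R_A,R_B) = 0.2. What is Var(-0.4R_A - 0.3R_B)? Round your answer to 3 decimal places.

Var(-0.4R_A - 0.3R_B) = (-0.4)²·Var(R_A) + (-0.3)²·Var(R_B) + 2·(-0.4)·(-0.3)·Cov(R_A,R_B)
= 0.16·0.11 + 0.09·0.57 + 0.24·0.2 = 0.1169

0.117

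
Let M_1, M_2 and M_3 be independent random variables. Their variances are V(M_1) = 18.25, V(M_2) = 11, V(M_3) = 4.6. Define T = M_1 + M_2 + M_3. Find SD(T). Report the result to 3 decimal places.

By independence, V(T) = (1)²V(M_1) + (1)²V(M_2) + (1)²V(M_3)
= (1)²·18.25 + (1)²·11 + (1)²·4.6 = 33.85
SD(T) = √33.85 ≈ 5.818

5.818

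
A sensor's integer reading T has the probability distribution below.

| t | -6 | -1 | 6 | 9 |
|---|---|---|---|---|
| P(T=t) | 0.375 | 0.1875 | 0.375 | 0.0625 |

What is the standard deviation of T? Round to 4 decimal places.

5.6665

E[T] = (-6)(0.375) + (-1)(0.1875) + (6)(0.375) + (9)(0.0625) = 0.375
E[T²] = (-6)²(0.375) + (-1)²(0.1875) + (6)²(0.375) + (9)²(0.0625) = 32.25
V(T) = E[T²] − (E[T])² = 32.25 − (0.375)² = 32.109375
SD(T) = √32.109375 ≈ 5.6665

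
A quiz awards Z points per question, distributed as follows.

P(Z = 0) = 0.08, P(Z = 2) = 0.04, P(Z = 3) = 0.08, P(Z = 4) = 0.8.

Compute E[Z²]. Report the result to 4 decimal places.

13.6800

E[Z²] = (0)²(0.08) + (2)²(0.04) + (3)²(0.08) + (4)²(0.8) = 13.68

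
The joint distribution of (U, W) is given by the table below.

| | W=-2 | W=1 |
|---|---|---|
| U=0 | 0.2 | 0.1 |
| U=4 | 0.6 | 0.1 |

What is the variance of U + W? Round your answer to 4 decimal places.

3.8400

E[U] = 2.8,  E[W] = -1.4,  E[UW] = -4.4
V(U) = 11.2 − (2.8)² = 3.36;  V(W) = 3.4 − (-1.4)² = 1.44
Cov(U,W) = -4.4 − (2.8)(-1.4) = -0.48
V(U + W) = (1)²·3.36 + (1)²·1.44 + 2·(1)·(1)·-0.48 = 3.84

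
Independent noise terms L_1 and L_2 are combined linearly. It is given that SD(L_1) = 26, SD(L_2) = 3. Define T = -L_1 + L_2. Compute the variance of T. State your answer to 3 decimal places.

Var(L_1) = 676, Var(L_2) = 9
By independence, Var(T) = (-1)²Var(L_1) + (1)²Var(L_2)
= (-1)²·676 + (1)²·9 = 685

685.000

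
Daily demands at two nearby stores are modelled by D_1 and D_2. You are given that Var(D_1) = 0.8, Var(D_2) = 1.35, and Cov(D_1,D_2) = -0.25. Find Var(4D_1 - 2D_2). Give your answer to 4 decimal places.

Var(4D_1 - 2D_2) = (4)²·Var(D_1) + (-2)²·Var(D_2) + 2·(4)·(-2)·Cov(D_1,D_2)
= 16·0.8 + 4·1.35 + -16·-0.25 = 22.2

22.2000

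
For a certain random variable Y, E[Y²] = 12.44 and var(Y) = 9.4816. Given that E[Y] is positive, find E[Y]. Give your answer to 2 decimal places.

1.72

(E[Y])² = E[Y²] − var(Y) = 12.44 − 9.4816 = 2.9584
E[Y] = √2.9584 = 1.72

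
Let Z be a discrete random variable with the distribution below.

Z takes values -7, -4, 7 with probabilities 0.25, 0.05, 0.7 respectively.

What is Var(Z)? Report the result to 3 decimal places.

E[Z] = (-7)(0.25) + (-4)(0.05) + (7)(0.7) = 2.95
E[Z²] = (-7)²(0.25) + (-4)²(0.05) + (7)²(0.7) = 47.35
Var(Z) = E[Z²] − (E[Z])² = 47.35 − (2.95)² = 38.6475

38.648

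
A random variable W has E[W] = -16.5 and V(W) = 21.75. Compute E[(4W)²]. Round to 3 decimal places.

E[4W] = 4·-16.5 = -66
V(4W) = (4)²·21.75 = 348
E[(4W)²] = V((4W)) + (E[(4W)])² = 348 + (-66)² = 4704

4704.000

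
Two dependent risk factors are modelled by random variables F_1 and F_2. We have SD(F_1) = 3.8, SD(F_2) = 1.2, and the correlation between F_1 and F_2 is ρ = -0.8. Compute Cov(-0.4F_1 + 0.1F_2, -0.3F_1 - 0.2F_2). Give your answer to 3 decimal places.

1.522

Var(F_1) = (3.8)² = 14.44;  Var(F_2) = (1.2)² = 1.44
Cov(F_1,F_2) = ρ·SD(F_1)·SD(F_2) = -0.8·3.8·1.2 = -3.648
Cov(-0.4F_1 + 0.1F_2, -0.3F_1 - 0.2F_2) = (-0.4)(-0.3)Var(F_1) + (0.1)(-0.2)Var(F_2) + [(-0.4)(-0.2) + (0.1)(-0.3)]Cov(F_1,F_2)
= 0.12·14.44 + -0.02·1.44 + 0.05·-3.648 = 1.5216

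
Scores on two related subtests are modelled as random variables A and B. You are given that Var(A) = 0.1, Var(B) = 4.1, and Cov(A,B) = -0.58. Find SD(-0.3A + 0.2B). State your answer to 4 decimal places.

0.4925

Var(-0.3A + 0.2B) = (-0.3)²·Var(A) + (0.2)²·Var(B) + 2·(-0.3)·(0.2)·Cov(A,B)
= 0.09·0.1 + 0.04·4.1 + -0.12·-0.58 = 0.2426
SD(-0.3A + 0.2B) = √0.2426 ≈ 0.4925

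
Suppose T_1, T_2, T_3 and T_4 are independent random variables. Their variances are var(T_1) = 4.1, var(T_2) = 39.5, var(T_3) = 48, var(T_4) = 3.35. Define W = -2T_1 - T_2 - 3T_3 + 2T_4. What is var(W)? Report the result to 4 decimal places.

By independence, var(W) = (-2)²var(T_1) + (-1)²var(T_2) + (-3)²var(T_3) + (2)²var(T_4)
= (-2)²·4.1 + (-1)²·39.5 + (-3)²·48 + (2)²·3.35 = 501.3

501.3000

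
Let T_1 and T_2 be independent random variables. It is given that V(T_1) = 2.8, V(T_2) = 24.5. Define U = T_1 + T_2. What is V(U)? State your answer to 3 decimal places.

By independence, V(U) = (1)²V(T_1) + (1)²V(T_2)
= (1)²·2.8 + (1)²·24.5 = 27.3

27.300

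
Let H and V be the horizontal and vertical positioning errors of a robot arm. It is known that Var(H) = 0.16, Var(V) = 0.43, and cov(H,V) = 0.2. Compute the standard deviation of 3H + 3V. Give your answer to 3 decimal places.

2.985

Var(3H + 3V) = (3)²·Var(H) + (3)²·Var(V) + 2·(3)·(3)·cov(H,V)
= 9·0.16 + 9·0.43 + 18·0.2 = 8.91
SD(3H + 3V) = √8.91 ≈ 2.985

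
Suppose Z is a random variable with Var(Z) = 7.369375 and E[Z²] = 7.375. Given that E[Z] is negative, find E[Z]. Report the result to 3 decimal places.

(E[Z])² = E[Z²] − Var(Z) = 7.375 − 7.369375 = 0.005625
E[Z] = −√0.005625 = -0.075

-0.075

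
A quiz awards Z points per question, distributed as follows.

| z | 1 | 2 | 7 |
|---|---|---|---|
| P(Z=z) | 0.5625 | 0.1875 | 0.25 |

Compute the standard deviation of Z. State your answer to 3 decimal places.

2.518

E[Z] = (1)(0.5625) + (2)(0.1875) + (7)(0.25) = 2.6875
E[Z²] = (1)²(0.5625) + (2)²(0.1875) + (7)²(0.25) = 13.5625
V(Z) = E[Z²] − (E[Z])² = 13.5625 − (2.6875)² = 6.33984375
sd(Z) = √6.33984375 ≈ 2.518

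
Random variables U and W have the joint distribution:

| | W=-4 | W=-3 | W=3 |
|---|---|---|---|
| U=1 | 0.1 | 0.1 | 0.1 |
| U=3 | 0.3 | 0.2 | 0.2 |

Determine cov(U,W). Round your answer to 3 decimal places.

E[U] = 2.4,  E[W] = -1.6
E[UW] = -4
cov(U,W) = E[UW] − E[U]E[W] = -4 − (2.4)(-1.6) = -0.16

-0.160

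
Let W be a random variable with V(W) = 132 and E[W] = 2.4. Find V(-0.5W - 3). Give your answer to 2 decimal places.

33.00

V(-0.5W - 3) = (-0.5)²·V(W) = 0.25·132 = 33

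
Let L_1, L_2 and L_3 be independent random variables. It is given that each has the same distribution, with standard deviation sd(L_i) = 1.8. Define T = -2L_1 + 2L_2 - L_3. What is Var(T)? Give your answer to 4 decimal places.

Var(L_i) = (1.8)² = 3.24
By independence, Var(T) = (-2)²Var(L_1) + (2)²Var(L_2) + (-1)²Var(L_3)
= (-2)²·3.24 + (2)²·3.24 + (-1)²·3.24 = 29.16

29.1600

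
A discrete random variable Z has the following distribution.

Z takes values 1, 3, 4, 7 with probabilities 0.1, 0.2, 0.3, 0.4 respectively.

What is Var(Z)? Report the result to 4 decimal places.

4.2100

E[Z] = (1)(0.1) + (3)(0.2) + (4)(0.3) + (7)(0.4) = 4.7
E[Z²] = (1)²(0.1) + (3)²(0.2) + (4)²(0.3) + (7)²(0.4) = 26.3
Var(Z) = E[Z²] − (E[Z])² = 26.3 − (4.7)² = 4.21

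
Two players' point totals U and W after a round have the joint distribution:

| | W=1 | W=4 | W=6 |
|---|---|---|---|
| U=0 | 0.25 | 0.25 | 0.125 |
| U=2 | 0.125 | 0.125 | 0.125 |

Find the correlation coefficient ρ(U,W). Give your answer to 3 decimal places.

E[U] = 0.75,  E[W] = 3.375
E[UW] = 2.75
cov(U,W) = E[UW] − E[U]E[W] = 2.75 − (0.75)(3.375) = 0.21875
Var(U) = 0.9375,  Var(W) = 3.984375
ρ = 0.21875 / √(0.9375·3.984375) ≈ 0.113

0.113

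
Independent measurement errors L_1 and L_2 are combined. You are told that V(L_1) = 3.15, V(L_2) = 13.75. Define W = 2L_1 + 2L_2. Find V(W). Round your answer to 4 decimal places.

By independence, V(W) = (2)²V(L_1) + (2)²V(L_2)
= (2)²·3.15 + (2)²·13.75 = 67.6

67.6000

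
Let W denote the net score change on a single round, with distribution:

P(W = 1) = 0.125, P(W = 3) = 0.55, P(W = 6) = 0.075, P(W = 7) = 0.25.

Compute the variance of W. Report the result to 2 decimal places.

4.22

E[W] = (1)(0.125) + (3)(0.55) + (6)(0.075) + (7)(0.25) = 3.975
E[W²] = (1)²(0.125) + (3)²(0.55) + (6)²(0.075) + (7)²(0.25) = 20.025
V(W) = E[W²] − (E[W])² = 20.025 − (3.975)² = 4.224375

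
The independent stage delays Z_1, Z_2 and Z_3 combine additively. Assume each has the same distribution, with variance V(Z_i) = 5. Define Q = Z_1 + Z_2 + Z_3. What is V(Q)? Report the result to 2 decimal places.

By independence, V(Q) = (1)²V(Z_1) + (1)²V(Z_2) + (1)²V(Z_3)
= (1)²·5 + (1)²·5 + (1)²·5 = 15

15.00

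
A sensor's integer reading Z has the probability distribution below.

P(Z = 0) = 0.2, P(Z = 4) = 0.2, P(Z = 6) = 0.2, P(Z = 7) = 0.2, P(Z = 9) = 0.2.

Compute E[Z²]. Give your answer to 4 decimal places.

36.4000

E[Z²] = (0)²(0.2) + (4)²(0.2) + (6)²(0.2) + (7)²(0.2) + (9)²(0.2) = 36.4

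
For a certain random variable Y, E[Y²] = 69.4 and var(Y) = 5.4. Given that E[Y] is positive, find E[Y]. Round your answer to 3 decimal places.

(E[Y])² = E[Y²] − var(Y) = 69.4 − 5.4 = 64
E[Y] = √64 = 8

8.000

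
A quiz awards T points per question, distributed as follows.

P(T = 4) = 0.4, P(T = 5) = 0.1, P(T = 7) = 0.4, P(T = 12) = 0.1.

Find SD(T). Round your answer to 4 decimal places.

E[T] = (4)(0.4) + (5)(0.1) + (7)(0.4) + (12)(0.1) = 6.1
E[T²] = (4)²(0.4) + (5)²(0.1) + (7)²(0.4) + (12)²(0.1) = 42.9
V(T) = E[T²] − (E[T])² = 42.9 − (6.1)² = 5.69
SD(T) = √5.69 ≈ 2.3854

2.3854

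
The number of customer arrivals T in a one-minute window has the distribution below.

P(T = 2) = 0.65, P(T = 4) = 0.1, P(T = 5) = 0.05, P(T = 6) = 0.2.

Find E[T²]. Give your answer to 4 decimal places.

E[T²] = (2)²(0.65) + (4)²(0.1) + (5)²(0.05) + (6)²(0.2) = 12.65

12.6500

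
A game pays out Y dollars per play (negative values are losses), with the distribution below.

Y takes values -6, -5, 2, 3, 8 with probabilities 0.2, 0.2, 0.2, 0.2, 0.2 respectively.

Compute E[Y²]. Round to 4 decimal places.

E[Y²] = (-6)²(0.2) + (-5)²(0.2) + (2)²(0.2) + (3)²(0.2) + (8)²(0.2) = 27.6

27.6000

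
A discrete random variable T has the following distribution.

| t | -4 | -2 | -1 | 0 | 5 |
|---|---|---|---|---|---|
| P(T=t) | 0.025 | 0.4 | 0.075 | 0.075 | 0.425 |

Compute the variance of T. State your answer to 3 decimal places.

E[T] = (-4)(0.025) + (-2)(0.4) + (-1)(0.075) + (0)(0.075) + (5)(0.425) = 1.15
E[T²] = (-4)²(0.025) + (-2)²(0.4) + (-1)²(0.075) + (0)²(0.075) + (5)²(0.425) = 12.7
Var(T) = E[T²] − (E[T])² = 12.7 − (1.15)² = 11.3775

11.378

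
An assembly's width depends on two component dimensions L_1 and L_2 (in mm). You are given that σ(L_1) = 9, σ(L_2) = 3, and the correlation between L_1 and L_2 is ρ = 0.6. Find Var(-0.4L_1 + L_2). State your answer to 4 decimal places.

Var(L_1) = (9)² = 81;  Var(L_2) = (3)² = 9
Cov(L_1,L_2) = ρ·σ(L_1)·σ(L_2) = 0.6·9·3 = 16.2
Var(-0.4L_1 + L_2) = (-0.4)²·Var(L_1) + (1)²·Var(L_2) + 2·(-0.4)·(1)·Cov(L_1,L_2)
= 0.16·81 + 1·9 + -0.8·16.2 = 9

9.0000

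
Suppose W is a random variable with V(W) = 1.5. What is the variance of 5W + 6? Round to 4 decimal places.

37.5000

V(5W + 6) = (5)²·V(W) = 25·1.5 = 37.5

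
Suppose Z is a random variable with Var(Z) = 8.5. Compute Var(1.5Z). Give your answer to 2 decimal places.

19.13

Var(1.5Z) = (1.5)²·Var(Z) = 2.25·8.5 = 19.125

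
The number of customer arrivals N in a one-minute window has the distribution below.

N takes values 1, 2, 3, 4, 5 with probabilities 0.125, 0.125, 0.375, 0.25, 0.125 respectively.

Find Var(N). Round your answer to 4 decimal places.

1.3594

E[N] = (1)(0.125) + (2)(0.125) + (3)(0.375) + (4)(0.25) + (5)(0.125) = 3.125
E[N²] = (1)²(0.125) + (2)²(0.125) + (3)²(0.375) + (4)²(0.25) + (5)²(0.125) = 11.125
Var(N) = E[N²] − (E[N])² = 11.125 − (3.125)² = 1.359375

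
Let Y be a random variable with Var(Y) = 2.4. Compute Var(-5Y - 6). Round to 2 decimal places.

Var(-5Y - 6) = (-5)²·Var(Y) = 25·2.4 = 60

60.00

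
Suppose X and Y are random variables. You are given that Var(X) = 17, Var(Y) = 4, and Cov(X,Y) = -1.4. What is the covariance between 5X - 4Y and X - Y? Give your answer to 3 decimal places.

Cov(5X - 4Y, X - Y) = (5)(1)Var(X) + (-4)(-1)Var(Y) + [(5)(-1) + (-4)(1)]Cov(X,Y)
= 5·17 + 4·4 + -9·-1.4 = 113.6

113.600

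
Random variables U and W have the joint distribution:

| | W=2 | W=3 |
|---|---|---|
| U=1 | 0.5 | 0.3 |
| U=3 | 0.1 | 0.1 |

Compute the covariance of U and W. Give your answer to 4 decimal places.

0.0400

E[U] = 1.4,  E[W] = 2.4
E[UW] = 3.4
cov(U,W) = E[UW] − E[U]E[W] = 3.4 − (1.4)(2.4) = 0.04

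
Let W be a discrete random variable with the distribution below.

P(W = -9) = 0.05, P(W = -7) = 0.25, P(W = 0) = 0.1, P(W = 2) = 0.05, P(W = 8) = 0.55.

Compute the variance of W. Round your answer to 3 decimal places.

E[W] = (-9)(0.05) + (-7)(0.25) + (0)(0.1) + (2)(0.05) + (8)(0.55) = 2.3
E[W²] = (-9)²(0.05) + (-7)²(0.25) + (0)²(0.1) + (2)²(0.05) + (8)²(0.55) = 51.7
Var(W) = E[W²] − (E[W])² = 51.7 − (2.3)² = 46.41

46.410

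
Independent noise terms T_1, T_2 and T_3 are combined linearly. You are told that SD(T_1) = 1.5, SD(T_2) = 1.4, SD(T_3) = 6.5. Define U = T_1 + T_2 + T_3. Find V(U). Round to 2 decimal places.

V(T_1) = 2.25, V(T_2) = 1.96, V(T_3) = 42.25
By independence, V(U) = (1)²V(T_1) + (1)²V(T_2) + (1)²V(T_3)
= (1)²·2.25 + (1)²·1.96 + (1)²·42.25 = 46.46

46.46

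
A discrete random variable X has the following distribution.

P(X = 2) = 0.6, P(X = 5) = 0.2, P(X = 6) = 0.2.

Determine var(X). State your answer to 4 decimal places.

3.0400

E[X] = (2)(0.6) + (5)(0.2) + (6)(0.2) = 3.4
E[X²] = (2)²(0.6) + (5)²(0.2) + (6)²(0.2) = 14.6
var(X) = E[X²] − (E[X])² = 14.6 − (3.4)² = 3.04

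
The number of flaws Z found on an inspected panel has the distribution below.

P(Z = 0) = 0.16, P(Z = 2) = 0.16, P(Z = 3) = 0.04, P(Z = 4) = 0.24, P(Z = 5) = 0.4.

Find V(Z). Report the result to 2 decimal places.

E[Z] = (0)(0.16) + (2)(0.16) + (3)(0.04) + (4)(0.24) + (5)(0.4) = 3.4
E[Z²] = (0)²(0.16) + (2)²(0.16) + (3)²(0.04) + (4)²(0.24) + (5)²(0.4) = 14.84
V(Z) = E[Z²] − (E[Z])² = 14.84 − (3.4)² = 3.28

3.28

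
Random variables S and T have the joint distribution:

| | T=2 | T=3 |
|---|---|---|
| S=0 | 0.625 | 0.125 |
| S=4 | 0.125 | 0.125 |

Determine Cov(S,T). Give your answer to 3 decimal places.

0.250

E[S] = 1,  E[T] = 2.25
E[ST] = 2.5
Cov(S,T) = E[ST] − E[S]E[T] = 2.5 − (1)(2.25) = 0.25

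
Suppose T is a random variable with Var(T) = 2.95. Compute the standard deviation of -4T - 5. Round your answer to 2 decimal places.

6.87

Var(-4T - 5) = (-4)²·2.95 = 47.2
sd(-4T - 5) = √47.2 ≈ 6.87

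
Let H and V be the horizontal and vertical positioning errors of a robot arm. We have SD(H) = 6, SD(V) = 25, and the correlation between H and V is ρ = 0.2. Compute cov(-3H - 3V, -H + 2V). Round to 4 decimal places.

var(H) = (6)² = 36;  var(V) = (25)² = 625
cov(H,V) = ρ·SD(H)·SD(V) = 0.2·6·25 = 30
cov(-3H - 3V, -H + 2V) = (-3)(-1)var(H) + (-3)(2)var(V) + [(-3)(2) + (-3)(-1)]cov(H,V)
= 3·36 + -6·625 + -3·30 = -3732

-3732.0000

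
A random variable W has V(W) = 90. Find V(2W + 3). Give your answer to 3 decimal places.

V(2W + 3) = (2)²·V(W) = 4·90 = 360

360.000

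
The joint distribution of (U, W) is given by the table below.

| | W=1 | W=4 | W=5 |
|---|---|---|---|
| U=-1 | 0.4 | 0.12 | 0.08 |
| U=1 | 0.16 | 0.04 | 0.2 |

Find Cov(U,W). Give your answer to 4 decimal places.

0.5600

E[U] = -0.2,  E[W] = 2.6
E[UW] = 0.04
Cov(U,W) = E[UW] − E[U]E[W] = 0.04 − (-0.2)(2.6) = 0.56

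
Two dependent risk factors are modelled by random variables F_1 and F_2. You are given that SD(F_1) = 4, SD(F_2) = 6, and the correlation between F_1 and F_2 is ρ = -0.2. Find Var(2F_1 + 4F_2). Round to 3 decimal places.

Var(F_1) = (4)² = 16;  Var(F_2) = (6)² = 36
cov(F_1,F_2) = ρ·SD(F_1)·SD(F_2) = -0.2·4·6 = -4.8
Var(2F_1 + 4F_2) = (2)²·Var(F_1) + (4)²·Var(F_2) + 2·(2)·(4)·cov(F_1,F_2)
= 4·16 + 16·36 + 16·-4.8 = 563.2

563.200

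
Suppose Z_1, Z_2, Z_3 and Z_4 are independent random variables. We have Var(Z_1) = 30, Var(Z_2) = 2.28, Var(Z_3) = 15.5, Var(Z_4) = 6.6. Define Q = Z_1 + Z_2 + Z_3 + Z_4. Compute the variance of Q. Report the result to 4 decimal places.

By independence, Var(Q) = (1)²Var(Z_1) + (1)²Var(Z_2) + (1)²Var(Z_3) + (1)²Var(Z_4)
= (1)²·30 + (1)²·2.28 + (1)²·15.5 + (1)²·6.6 = 54.38

54.3800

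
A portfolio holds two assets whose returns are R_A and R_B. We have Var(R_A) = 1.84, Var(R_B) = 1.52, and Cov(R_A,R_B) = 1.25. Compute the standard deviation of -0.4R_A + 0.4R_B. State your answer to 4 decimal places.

Var(-0.4R_A + 0.4R_B) = (-0.4)²·Var(R_A) + (0.4)²·Var(R_B) + 2·(-0.4)·(0.4)·Cov(R_A,R_B)
= 0.16·1.84 + 0.16·1.52 + -0.32·1.25 = 0.1376
SD(-0.4R_A + 0.4R_B) = √0.1376 ≈ 0.3709

0.3709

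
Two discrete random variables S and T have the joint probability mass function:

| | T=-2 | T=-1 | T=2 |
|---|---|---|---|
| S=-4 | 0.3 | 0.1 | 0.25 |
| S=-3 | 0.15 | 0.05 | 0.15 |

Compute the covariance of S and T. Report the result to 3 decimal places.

0.038

E[S] = -3.65,  E[T] = -0.25
E[ST] = 0.95
cov(S,T) = E[ST] − E[S]E[T] = 0.95 − (-3.65)(-0.25) = 0.0375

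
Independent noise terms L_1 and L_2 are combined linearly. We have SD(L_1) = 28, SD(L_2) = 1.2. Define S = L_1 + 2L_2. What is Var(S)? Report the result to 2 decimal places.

789.76

Var(L_1) = 784, Var(L_2) = 1.44
By independence, Var(S) = (1)²Var(L_1) + (2)²Var(L_2)
= (1)²·784 + (2)²·1.44 = 789.76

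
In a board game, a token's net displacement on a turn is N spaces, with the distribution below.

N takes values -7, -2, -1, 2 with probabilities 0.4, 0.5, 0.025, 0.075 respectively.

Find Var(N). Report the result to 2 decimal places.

E[N] = (-7)(0.4) + (-2)(0.5) + (-1)(0.025) + (2)(0.075) = -3.675
E[N²] = (-7)²(0.4) + (-2)²(0.5) + (-1)²(0.025) + (2)²(0.075) = 21.925
Var(N) = E[N²] − (E[N])² = 21.925 − (-3.675)² = 8.419375

8.42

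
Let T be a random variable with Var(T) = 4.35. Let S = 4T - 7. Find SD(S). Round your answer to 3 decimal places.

Var(4T - 7) = (4)²·4.35 = 69.6
SD(S) = √69.6 ≈ 8.343

8.343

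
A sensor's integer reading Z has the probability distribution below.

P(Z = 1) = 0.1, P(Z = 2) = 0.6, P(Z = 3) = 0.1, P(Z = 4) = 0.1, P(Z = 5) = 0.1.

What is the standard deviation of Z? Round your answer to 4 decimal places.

1.1180

E[Z] = (1)(0.1) + (2)(0.6) + (3)(0.1) + (4)(0.1) + (5)(0.1) = 2.5
E[Z²] = (1)²(0.1) + (2)²(0.6) + (3)²(0.1) + (4)²(0.1) + (5)²(0.1) = 7.5
V(Z) = E[Z²] − (E[Z])² = 7.5 − (2.5)² = 1.25
SD(Z) = √1.25 ≈ 1.1180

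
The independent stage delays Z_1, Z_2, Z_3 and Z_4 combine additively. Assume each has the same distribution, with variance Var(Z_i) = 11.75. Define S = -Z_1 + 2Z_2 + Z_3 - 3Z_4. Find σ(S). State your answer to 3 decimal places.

13.276

By independence, Var(S) = (-1)²Var(Z_1) + (2)²Var(Z_2) + (1)²Var(Z_3) + (-3)²Var(Z_4)
= (-1)²·11.75 + (2)²·11.75 + (1)²·11.75 + (-3)²·11.75 = 176.25
σ(S) = √176.25 ≈ 13.276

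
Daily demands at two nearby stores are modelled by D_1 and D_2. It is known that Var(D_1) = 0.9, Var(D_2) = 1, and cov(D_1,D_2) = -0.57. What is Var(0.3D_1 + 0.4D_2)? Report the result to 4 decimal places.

0.1042

Var(0.3D_1 + 0.4D_2) = (0.3)²·Var(D_1) + (0.4)²·Var(D_2) + 2·(0.3)·(0.4)·cov(D_1,D_2)
= 0.09·0.9 + 0.16·1 + 0.24·-0.57 = 0.1042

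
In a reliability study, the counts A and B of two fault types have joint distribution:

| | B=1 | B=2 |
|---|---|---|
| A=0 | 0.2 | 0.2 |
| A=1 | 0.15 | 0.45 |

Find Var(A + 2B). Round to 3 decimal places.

E[A] = 0.6,  E[B] = 1.65,  E[AB] = 1.05
Var(A) = 0.6 − (0.6)² = 0.24;  Var(B) = 2.95 − (1.65)² = 0.2275
Cov(A,B) = 1.05 − (0.6)(1.65) = 0.06
Var(A + 2B) = (1)²·0.24 + (2)²·0.2275 + 2·(1)·(2)·0.06 = 1.39

1.390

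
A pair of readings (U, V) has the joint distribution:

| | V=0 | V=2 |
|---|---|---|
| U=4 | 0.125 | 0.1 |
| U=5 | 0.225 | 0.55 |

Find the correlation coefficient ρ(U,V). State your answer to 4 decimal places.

0.2322

E[U] = 4.775,  E[V] = 1.3
E[UV] = 6.3
Cov(U,V) = E[UV] − E[U]E[V] = 6.3 − (4.775)(1.3) = 0.0925
Var(U) = 0.174375,  Var(V) = 0.91
ρ = 0.0925 / √(0.174375·0.91) ≈ 0.2322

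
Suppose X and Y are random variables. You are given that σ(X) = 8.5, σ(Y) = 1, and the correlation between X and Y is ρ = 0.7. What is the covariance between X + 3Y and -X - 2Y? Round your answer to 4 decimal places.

Var(X) = (8.5)² = 72.25;  Var(Y) = (1)² = 1
cov(X,Y) = ρ·σ(X)·σ(Y) = 0.7·8.5·1 = 5.95
cov(X + 3Y, -X - 2Y) = (1)(-1)Var(X) + (3)(-2)Var(Y) + [(1)(-2) + (3)(-1)]cov(X,Y)
= -1·72.25 + -6·1 + -5·5.95 = -108

-108.0000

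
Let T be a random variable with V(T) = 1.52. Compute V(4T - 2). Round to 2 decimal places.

24.32

V(4T - 2) = (4)²·V(T) = 16·1.52 = 24.32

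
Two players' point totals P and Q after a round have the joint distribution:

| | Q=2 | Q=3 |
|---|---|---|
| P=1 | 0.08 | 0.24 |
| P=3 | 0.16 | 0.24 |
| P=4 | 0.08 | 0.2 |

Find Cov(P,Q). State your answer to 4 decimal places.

-0.0352

E[P] = 2.64,  E[Q] = 2.68
E[PQ] = 7.04
Cov(P,Q) = E[PQ] − E[P]E[Q] = 7.04 − (2.64)(2.68) = -0.0352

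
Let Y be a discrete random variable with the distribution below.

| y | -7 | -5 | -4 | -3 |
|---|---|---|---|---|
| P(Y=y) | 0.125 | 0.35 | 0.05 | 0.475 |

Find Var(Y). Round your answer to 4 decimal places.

E[Y] = (-7)(0.125) + (-5)(0.35) + (-4)(0.05) + (-3)(0.475) = -4.25
E[Y²] = (-7)²(0.125) + (-5)²(0.35) + (-4)²(0.05) + (-3)²(0.475) = 19.95
Var(Y) = E[Y²] − (E[Y])² = 19.95 − (-4.25)² = 1.8875

1.8875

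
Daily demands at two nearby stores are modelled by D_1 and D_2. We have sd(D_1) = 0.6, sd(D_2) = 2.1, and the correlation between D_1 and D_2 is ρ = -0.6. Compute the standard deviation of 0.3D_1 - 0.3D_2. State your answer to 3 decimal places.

0.752

V(D_1) = (0.6)² = 0.36;  V(D_2) = (2.1)² = 4.41
cov(D_1,D_2) = ρ·sd(D_1)·sd(D_2) = -0.6·0.6·2.1 = -0.756
V(0.3D_1 - 0.3D_2) = (0.3)²·V(D_1) + (-0.3)²·V(D_2) + 2·(0.3)·(-0.3)·cov(D_1,D_2)
= 0.09·0.36 + 0.09·4.41 + -0.18·-0.756 = 0.56538
sd(0.3D_1 - 0.3D_2) = √0.56538 ≈ 0.752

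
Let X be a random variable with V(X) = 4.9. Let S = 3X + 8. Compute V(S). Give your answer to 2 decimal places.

44.10

V(3X + 8) = (3)²·V(X) = 9·4.9 = 44.1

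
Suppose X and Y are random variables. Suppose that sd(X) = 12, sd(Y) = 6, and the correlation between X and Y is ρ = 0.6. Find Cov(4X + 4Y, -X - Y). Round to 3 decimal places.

-1065.600

var(X) = (12)² = 144;  var(Y) = (6)² = 36
Cov(X,Y) = ρ·sd(X)·sd(Y) = 0.6·12·6 = 43.2
Cov(4X + 4Y, -X - Y) = (4)(-1)var(X) + (4)(-1)var(Y) + [(4)(-1) + (4)(-1)]Cov(X,Y)
= -4·144 + -4·36 + -8·43.2 = -1065.6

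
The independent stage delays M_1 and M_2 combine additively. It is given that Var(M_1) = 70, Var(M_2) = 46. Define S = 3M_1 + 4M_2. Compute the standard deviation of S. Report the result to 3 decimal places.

By independence, Var(S) = (3)²Var(M_1) + (4)²Var(M_2)
= (3)²·70 + (4)²·46 = 1366
SD(S) = √1366 ≈ 36.959

36.959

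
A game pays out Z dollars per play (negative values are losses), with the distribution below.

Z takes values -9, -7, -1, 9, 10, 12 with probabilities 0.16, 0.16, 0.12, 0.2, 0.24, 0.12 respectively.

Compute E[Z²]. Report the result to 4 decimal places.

78.4000

E[Z²] = (-9)²(0.16) + (-7)²(0.16) + (-1)²(0.12) + (9)²(0.2) + (10)²(0.24) + (12)²(0.12) = 78.4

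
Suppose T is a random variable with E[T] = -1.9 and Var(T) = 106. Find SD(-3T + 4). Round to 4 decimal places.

30.8869

Var(-3T + 4) = (-3)²·106 = 954
SD(-3T + 4) = √954 ≈ 30.8869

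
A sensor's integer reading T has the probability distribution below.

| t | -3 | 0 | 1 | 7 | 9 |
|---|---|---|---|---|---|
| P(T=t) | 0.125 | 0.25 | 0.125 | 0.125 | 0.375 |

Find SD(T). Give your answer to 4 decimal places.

4.6637

E[T] = (-3)(0.125) + (0)(0.25) + (1)(0.125) + (7)(0.125) + (9)(0.375) = 4
E[T²] = (-3)²(0.125) + (0)²(0.25) + (1)²(0.125) + (7)²(0.125) + (9)²(0.375) = 37.75
var(T) = E[T²] − (E[T])² = 37.75 − (4)² = 21.75
SD(T) = √21.75 ≈ 4.6637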